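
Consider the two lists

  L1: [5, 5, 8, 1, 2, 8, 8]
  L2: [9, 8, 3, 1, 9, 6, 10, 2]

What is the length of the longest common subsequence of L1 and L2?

3

Pick 8 at L1[3]=L2[2]; then 1 at L1[4]=L2[4]; then 2 at L1[5]=L2[8]; all 3 values appear in both, in order. Since dp[7][8] = 3, nothing longer is possible.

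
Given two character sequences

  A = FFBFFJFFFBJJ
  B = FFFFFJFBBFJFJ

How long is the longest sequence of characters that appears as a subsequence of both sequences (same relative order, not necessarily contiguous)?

Match F at A[1]=B[2] → F at A[2]=B[3] → F at A[4]=B[4] → F at A[5]=B[5] → J at A[6]=B[6] → F at A[7]=B[7] → F at A[8]=B[10] → F at A[9]=B[12] → J at A[12]=B[13] — 9 characters in the same relative order in both, and the DP table's final entry dp[12][13] is also 9, so no common subsequence is longer.

9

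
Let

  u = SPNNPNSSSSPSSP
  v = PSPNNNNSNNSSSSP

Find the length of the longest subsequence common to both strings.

11

Taking S [1,2]; then P [2,3]; then N [3,5]; then N [4,6]; then N [6,7]; then S [7,8]; then S [9,11]; then S [10,12]; then S [12,13]; then S [13,14]; then P [14,15] gives a common subsequence of length 11. dp[14][15] = 11 confirms this is the maximum.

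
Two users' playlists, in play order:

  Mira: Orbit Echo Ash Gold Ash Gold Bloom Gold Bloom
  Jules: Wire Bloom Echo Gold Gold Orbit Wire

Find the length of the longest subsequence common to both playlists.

Taking Echo [2,3], Gold [4,4], Gold [6,5] gives a common subsequence of length 3. dp[9][7] = 3 confirms this is the maximum.

3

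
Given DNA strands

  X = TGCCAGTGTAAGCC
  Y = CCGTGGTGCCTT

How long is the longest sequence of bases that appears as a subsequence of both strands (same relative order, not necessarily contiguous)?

9

Pick C at X[3]=Y[1] → C at X[4]=Y[2] → G at X[6]=Y[3] → T at X[7]=Y[4] → G at X[8]=Y[6] → T at X[9]=Y[7] → G at X[12]=Y[8] → C at X[13]=Y[9] → C at X[14]=Y[10]; all 9 bases appear in both, in order, and the DP table's final entry dp[14][12] is also 9, so no common subsequence is longer.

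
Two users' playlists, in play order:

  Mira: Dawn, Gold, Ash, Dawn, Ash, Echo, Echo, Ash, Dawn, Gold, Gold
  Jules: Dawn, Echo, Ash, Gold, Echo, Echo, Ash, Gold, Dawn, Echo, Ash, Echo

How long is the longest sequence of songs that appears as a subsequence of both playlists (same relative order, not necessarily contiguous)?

One common subsequence of length 6: Dawn (Mira #1, Jules #1), then Gold (Mira #2, Jules #4), then Ash (Mira #3, Jules #7), then Dawn (Mira #4, Jules #9), then Ash (Mira #5, Jules #11), then Echo (Mira #7, Jules #12). The LCS DP gives dp[11][12] = 6, so this is optimal.

6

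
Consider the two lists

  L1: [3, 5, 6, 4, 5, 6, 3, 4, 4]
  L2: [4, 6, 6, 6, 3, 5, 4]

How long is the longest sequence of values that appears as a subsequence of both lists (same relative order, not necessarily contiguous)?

4

Match 6 at L1[3]=L2[3] → 6 at L1[6]=L2[4] → 3 at L1[7]=L2[5] → 4 at L1[9]=L2[7] — 4 values in the same relative order in both. The LCS DP gives dp[9][7] = 4, so this is optimal.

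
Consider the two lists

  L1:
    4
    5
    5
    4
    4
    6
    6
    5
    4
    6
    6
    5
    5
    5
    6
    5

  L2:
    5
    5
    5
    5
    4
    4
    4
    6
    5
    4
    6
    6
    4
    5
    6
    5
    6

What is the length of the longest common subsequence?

Match 5 (L1 #2, L2 #3); then 5 (L1 #3, L2 #4); then 4 (L1 #4, L2 #6); then 4 (L1 #5, L2 #7); then 6 (L1 #7, L2 #8); then 5 (L1 #8, L2 #9); then 4 (L1 #9, L2 #10); then 6 (L1 #10, L2 #11); then 6 (L1 #11, L2 #12); then 5 (L1 #12, L2 #14); then 5 (L1 #14, L2 #16); then 6 (L1 #15, L2 #17) — 12 values in the same relative order in both. dp[16][17] = 12 confirms this is the maximum.

12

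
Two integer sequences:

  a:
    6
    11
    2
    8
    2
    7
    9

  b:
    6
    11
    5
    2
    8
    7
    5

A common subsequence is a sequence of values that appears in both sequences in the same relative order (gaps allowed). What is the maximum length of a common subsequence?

5

Pick 6 [1,1], then 11 [2,2], then 2 [3,4], then 8 [4,5], then 7 [6,6]; all 5 values appear in both, in order, and the DP table's final entry dp[7][7] is also 5, so no common subsequence is longer.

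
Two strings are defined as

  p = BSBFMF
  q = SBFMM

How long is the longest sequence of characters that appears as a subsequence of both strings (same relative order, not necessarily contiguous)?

Let dp[i][j] be the LCS length of the first i characters of p and the first j characters of q. dp[i][j] = dp[i-1][j-1]+1 when the i-th and j-th characters match, else max(dp[i-1][j], dp[i][j-1]).
    ·  S  B  F  M  M
 ·  0  0  0  0  0  0
 B  0  0  1  1  1  1
 S  0  1  1  1  1  1
 B  0  1  2  2  2  2
 F  0  1  2  3  3  3
 M  0  1  2  3  4  4
 F  0  1  2  3  4  4
dp[6][5] = 4. One LCS (by backtracking along matches): SBFM.

4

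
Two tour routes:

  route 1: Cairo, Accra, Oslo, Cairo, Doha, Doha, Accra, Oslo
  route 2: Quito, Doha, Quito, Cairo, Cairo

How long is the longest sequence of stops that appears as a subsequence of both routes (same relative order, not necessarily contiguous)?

2

Match Cairo at route 1[1]=route 2[4], Cairo at route 1[4]=route 2[5] — 2 stops in the same relative order in both. The LCS DP gives dp[8][5] = 2, so this is optimal.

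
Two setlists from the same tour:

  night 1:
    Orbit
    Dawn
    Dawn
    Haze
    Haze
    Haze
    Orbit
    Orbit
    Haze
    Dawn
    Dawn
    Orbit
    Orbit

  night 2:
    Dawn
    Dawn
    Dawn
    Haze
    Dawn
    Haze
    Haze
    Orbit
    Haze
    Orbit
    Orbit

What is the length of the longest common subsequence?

9

Match Dawn [2,2]; then Dawn [3,3]; then Haze [4,4]; then Haze [5,6]; then Haze [6,7]; then Orbit [8,8]; then Haze [9,9]; then Orbit [12,10]; then Orbit [13,11] — 9 songs in the same relative order in both. dp[13][11] = 9 confirms this is the maximum.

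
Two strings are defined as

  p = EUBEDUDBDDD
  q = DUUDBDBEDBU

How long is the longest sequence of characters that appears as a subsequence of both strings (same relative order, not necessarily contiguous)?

6

Let dp[i][j] be the LCS length of the first i characters of p and the first j characters of q. dp[i][j] = dp[i-1][j-1]+1 when the i-th and j-th characters match, else max(dp[i-1][j], dp[i][j-1]).
    ·  D  U  U  D  B  D  B  E  D  B  U
 ·  0  0  0  0  0  0  0  0  0  0  0  0
 E  0  0  0  0  0  0  0  0  1  1  1  1
 U  0  0  1  1  1  1  1  1  1  1  1  2
 B  0  0  1  1  1  2  2  2  2  2  2  2
 E  0  0  1  1  1  2  2  2  3  3  3  3
 D  0  1  1  1  2  2  3  3  3  4  4  4
 U  0  1  2  2  2  2  3  3  3  4  4  5
 D  0  1  2  2  3  3  3  3  3  4  4  5
 B  0  1  2  2  3  4  4  4  4  4  5  5
 D  0  1  2  2  3  4  5  5  5  5  5  5
 D  0  1  2  2  3  4  5  5  5  6  6  6
 D  0  1  2  2  3  4  5  5  5  6  6  6
dp[11][11] = 6. One LCS (by backtracking along matches): UUDBDD.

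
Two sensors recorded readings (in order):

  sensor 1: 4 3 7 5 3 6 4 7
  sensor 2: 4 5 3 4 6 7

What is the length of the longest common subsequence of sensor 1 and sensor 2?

Taking 4 at sensor 1[1]=sensor 2[1] → 5 at sensor 1[4]=sensor 2[2] → 3 at sensor 1[5]=sensor 2[3] → 6 at sensor 1[6]=sensor 2[5] → 7 at sensor 1[8]=sensor 2[6] gives a common subsequence of length 5. dp[8][6] = 5 confirms this is the maximum.

5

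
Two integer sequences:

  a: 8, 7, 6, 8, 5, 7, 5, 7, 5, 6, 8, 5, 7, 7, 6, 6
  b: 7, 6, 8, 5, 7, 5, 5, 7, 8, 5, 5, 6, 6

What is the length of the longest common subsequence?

Match 7 at a[2]=b[1], then 6 at a[3]=b[2], then 8 at a[4]=b[3], then 5 at a[5]=b[4], then 7 at a[6]=b[5], then 5 at a[7]=b[7], then 7 at a[8]=b[8], then 5 at a[9]=b[10], then 5 at a[12]=b[11], then 6 at a[15]=b[12], then 6 at a[16]=b[13] — 11 values in the same relative order in both. The LCS DP gives dp[16][13] = 11, so this is optimal.

11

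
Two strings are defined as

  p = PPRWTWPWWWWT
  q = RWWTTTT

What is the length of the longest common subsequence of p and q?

4

Taking R at p[3]=q[1] → W at p[4]=q[3] → T at p[5]=q[6] → T at p[12]=q[7] gives a common subsequence of length 4. Since dp[12][7] = 4, nothing longer is possible.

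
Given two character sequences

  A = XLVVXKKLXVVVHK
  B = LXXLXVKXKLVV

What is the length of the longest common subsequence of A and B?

Pick X [1,3], then L [2,4], then V [3,6], then X [5,8], then K [7,9], then L [8,10], then V [11,11], then V [12,12]; all 8 characters appear in both, in order. Since dp[14][12] = 8, nothing longer is possible.

8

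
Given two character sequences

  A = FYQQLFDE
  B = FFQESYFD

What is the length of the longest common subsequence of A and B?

Let dp[i][j] be the LCS length of the first i characters of A and the first j characters of B. dp[i][j] = dp[i-1][j-1]+1 when the i-th and j-th characters match, else max(dp[i-1][j], dp[i][j-1]).
    ·  F  F  Q  E  S  Y  F  D
 ·  0  0  0  0  0  0  0  0  0
 F  0  1  1  1  1  1  1  1  1
 Y  0  1  1  1  1  1  2  2  2
 Q  0  1  1  2  2  2  2  2  2
 Q  0  1  1  2  2  2  2  2  2
 L  0  1  1  2  2  2  2  2  2
 F  0  1  2  2  2  2  2  3  3
 D  0  1  2  2  2  2  2  3  4
 E  0  1  2  2  3  3  3  3  4
dp[8][8] = 4. One LCS (by backtracking along matches): FYFD.

4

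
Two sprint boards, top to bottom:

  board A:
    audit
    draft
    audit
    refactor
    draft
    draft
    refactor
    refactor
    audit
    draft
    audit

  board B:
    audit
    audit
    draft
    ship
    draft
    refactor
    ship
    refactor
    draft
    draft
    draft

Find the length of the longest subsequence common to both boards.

7

Pick audit (board A #1, board B #1); then audit (board A #3, board B #2); then draft (board A #5, board B #3); then draft (board A #6, board B #5); then refactor (board A #7, board B #6); then refactor (board A #8, board B #8); then draft (board A #10, board B #11); all 7 tasks appear in both, in order. The LCS DP gives dp[11][11] = 7, so this is optimal.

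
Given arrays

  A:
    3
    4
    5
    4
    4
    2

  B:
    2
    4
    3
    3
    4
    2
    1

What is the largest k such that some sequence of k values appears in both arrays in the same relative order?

3

Taking 3 at A[1]=B[4] → 4 at A[5]=B[5] → 2 at A[6]=B[6] gives a common subsequence of length 3. The LCS DP gives dp[6][7] = 3, so this is optimal.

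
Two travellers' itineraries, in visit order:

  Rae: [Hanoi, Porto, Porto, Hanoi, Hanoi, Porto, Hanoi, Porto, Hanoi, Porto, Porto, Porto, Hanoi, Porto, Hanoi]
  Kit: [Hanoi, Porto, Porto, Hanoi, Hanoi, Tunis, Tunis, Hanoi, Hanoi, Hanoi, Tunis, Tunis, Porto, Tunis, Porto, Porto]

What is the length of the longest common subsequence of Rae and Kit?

One common subsequence of length 10: Hanoi [1,1]; then Porto [2,2]; then Porto [3,3]; then Hanoi [4,5]; then Hanoi [5,8]; then Hanoi [7,9]; then Hanoi [9,10]; then Porto [10,13]; then Porto [12,15]; then Porto [14,16], and the DP table's final entry dp[15][16] is also 10, so no common subsequence is longer.

10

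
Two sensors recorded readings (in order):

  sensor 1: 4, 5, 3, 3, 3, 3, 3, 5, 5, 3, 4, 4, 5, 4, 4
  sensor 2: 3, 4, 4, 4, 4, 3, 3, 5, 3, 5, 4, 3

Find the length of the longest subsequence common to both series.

One common subsequence of length 7: 4 [1,5], 3 [6,6], 3 [7,7], 5 [9,8], 3 [10,9], 5 [13,10], 4 [14,11]. dp[15][12] = 7 confirms this is the maximum.

7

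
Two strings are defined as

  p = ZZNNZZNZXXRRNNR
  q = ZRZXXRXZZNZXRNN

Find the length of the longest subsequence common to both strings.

Taking Z [1,1]; then Z [2,3]; then Z [5,8]; then Z [6,9]; then N [7,10]; then Z [8,11]; then X [10,12]; then R [12,13]; then N [13,14]; then N [14,15] gives a common subsequence of length 10, and the DP table's final entry dp[15][15] is also 10, so no common subsequence is longer.

10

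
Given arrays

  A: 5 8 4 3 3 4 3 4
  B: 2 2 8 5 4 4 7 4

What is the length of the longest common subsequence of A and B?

Match 5 [1,4], 4 [3,5], 4 [6,6], 4 [8,8] — 4 values in the same relative order in both. The LCS DP gives dp[8][8] = 4, so this is optimal.

4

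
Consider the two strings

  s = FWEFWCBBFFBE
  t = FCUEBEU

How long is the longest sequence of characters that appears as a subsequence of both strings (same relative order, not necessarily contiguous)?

Pick F (s #1, t #1), E (s #3, t #4), B (s #11, t #5), E (s #12, t #6); all 4 characters appear in both, in order. dp[12][7] = 4 confirms this is the maximum.

4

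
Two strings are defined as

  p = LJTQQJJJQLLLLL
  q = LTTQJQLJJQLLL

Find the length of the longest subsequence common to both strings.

Pick L [1,1], T [3,3], Q [4,4], Q [5,6], J [7,8], J [8,9], Q [9,10], L [12,11], L [13,12], L [14,13]; all 10 characters appear in both, in order. Since dp[14][13] = 10, nothing longer is possible.

10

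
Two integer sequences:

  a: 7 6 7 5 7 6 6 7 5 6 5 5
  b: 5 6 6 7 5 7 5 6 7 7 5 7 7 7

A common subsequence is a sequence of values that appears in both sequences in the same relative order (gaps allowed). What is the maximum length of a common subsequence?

Pick 6 [2,3] → 7 [3,4] → 5 [4,5] → 7 [5,6] → 6 [6,8] → 7 [8,10] → 5 [9,11]; all 7 values appear in both, in order, and the DP table's final entry dp[12][14] is also 7, so no common subsequence is longer.

7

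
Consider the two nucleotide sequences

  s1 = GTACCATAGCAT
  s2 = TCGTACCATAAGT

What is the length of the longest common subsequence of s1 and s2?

Taking G at s1[1]=s2[3] → T at s1[2]=s2[4] → A at s1[3]=s2[5] → C at s1[4]=s2[6] → C at s1[5]=s2[7] → A at s1[6]=s2[8] → T at s1[7]=s2[9] → A at s1[8]=s2[11] → G at s1[9]=s2[12] → T at s1[12]=s2[13] gives a common subsequence of length 10. Since dp[12][13] = 10, nothing longer is possible.

10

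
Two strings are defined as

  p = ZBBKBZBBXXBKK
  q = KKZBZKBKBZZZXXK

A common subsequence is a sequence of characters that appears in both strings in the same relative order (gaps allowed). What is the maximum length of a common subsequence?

9

Pick Z [1,3] → B [2,4] → B [3,7] → K [4,8] → B [5,9] → Z [6,12] → X [9,13] → X [10,14] → K [13,15]; all 9 characters appear in both, in order, and the DP table's final entry dp[13][15] is also 9, so no common subsequence is longer.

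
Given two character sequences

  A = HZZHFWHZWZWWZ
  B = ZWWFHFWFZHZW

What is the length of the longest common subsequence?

7

Match Z (A #2, B #1) → H (A #4, B #5) → F (A #5, B #6) → W (A #6, B #7) → H (A #7, B #10) → Z (A #10, B #11) → W (A #12, B #12) — 7 characters in the same relative order in both. Since dp[13][12] = 7, nothing longer is possible.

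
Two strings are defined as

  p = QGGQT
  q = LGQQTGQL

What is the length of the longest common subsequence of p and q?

3

Let dp[i][j] be the LCS length of the first i characters of p and the first j characters of q. dp[i][j] = dp[i-1][j-1]+1 when the i-th and j-th characters match, else max(dp[i-1][j], dp[i][j-1]).
    ·  L  G  Q  Q  T  G  Q  L
 ·  0  0  0  0  0  0  0  0  0
 Q  0  0  0  1  1  1  1  1  1
 G  0  0  1  1  1  1  2  2  2
 G  0  0  1  1  1  1  2  2  2
 Q  0  0  1  2  2  2  2  3  3
 T  0  0  1  2  2  3  3  3  3
dp[5][8] = 3. One LCS (by backtracking along matches): QGQ.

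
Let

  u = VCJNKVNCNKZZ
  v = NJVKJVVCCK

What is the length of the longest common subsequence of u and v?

Pick V at u[1]=v[3], then J at u[3]=v[5], then V at u[6]=v[7], then C at u[8]=v[9], then K at u[10]=v[10]; all 5 characters appear in both, in order. dp[12][10] = 5 confirms this is the maximum.

5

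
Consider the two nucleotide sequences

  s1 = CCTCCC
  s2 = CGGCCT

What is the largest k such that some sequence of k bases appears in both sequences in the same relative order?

3

Let dp[i][j] be the LCS length of the first i bases of s1 and the first j bases of s2. dp[i][j] = dp[i-1][j-1]+1 when the i-th and j-th bases match, else max(dp[i-1][j], dp[i][j-1]).
    ·  C  G  G  C  C  T
 ·  0  0  0  0  0  0  0
 C  0  1  1  1  1  1  1
 C  0  1  1  1  2  2  2
 T  0  1  1  1  2  2  3
 C  0  1  1  1  2  3  3
 C  0  1  1  1  2  3  3
 C  0  1  1  1  2  3  3
dp[6][6] = 3. One LCS (by backtracking along matches): CCT.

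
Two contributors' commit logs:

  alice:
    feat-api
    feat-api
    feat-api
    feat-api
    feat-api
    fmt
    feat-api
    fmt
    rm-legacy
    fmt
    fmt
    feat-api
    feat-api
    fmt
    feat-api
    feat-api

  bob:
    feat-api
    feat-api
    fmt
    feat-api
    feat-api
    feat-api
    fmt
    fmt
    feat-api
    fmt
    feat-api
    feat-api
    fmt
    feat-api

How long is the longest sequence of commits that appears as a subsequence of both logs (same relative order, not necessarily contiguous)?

12

One common subsequence of length 12: feat-api [1,1] → feat-api [2,2] → feat-api [3,4] → feat-api [4,5] → feat-api [5,6] → fmt [6,8] → feat-api [7,9] → fmt [11,10] → feat-api [12,11] → feat-api [13,12] → fmt [14,13] → feat-api [16,14], and the DP table's final entry dp[16][14] is also 12, so no common subsequence is longer.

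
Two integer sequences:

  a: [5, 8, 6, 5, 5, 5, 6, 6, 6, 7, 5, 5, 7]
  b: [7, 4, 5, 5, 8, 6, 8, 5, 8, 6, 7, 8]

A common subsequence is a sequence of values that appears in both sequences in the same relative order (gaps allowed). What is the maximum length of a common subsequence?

6

One common subsequence of length 6: 5 at a[1]=b[4], 8 at a[2]=b[5], 6 at a[3]=b[6], 5 at a[4]=b[8], 6 at a[9]=b[10], 7 at a[10]=b[11]. The LCS DP gives dp[13][12] = 6, so this is optimal.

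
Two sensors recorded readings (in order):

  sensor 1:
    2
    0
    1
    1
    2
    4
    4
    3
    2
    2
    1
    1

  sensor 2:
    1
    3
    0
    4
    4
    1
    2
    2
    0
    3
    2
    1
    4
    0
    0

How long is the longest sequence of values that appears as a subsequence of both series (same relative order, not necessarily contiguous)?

6

Taking 0 [2,3] → 1 [3,6] → 2 [5,8] → 3 [8,10] → 2 [10,11] → 1 [11,12] gives a common subsequence of length 6, and the DP table's final entry dp[12][15] is also 6, so no common subsequence is longer.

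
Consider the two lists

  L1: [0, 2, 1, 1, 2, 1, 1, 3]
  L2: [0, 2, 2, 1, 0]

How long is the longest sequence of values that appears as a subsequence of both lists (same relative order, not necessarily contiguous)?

4

Match 0 at L1[1]=L2[1], 2 at L1[2]=L2[2], 2 at L1[5]=L2[3], 1 at L1[6]=L2[4] — 4 values in the same relative order in both. The LCS DP gives dp[8][5] = 4, so this is optimal.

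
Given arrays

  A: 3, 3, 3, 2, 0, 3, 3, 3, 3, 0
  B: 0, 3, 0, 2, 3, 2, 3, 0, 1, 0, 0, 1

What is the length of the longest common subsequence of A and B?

Let dp[i][j] be the LCS length of the first i values of A and the first j values of B. dp[i][j] = dp[i-1][j-1]+1 when the i-th and j-th values match, else max(dp[i-1][j], dp[i][j-1]).
    ·  0  3  0  2  3  2  3  0  1  0  0  1
 ·  0  0  0  0  0  0  0  0  0  0  0  0  0
 3  0  0  1  1  1  1  1  1  1  1  1  1  1
 3  0  0  1  1  1  2  2  2  2  2  2  2  2
 3  0  0  1  1  1  2  2  3  3  3  3  3  3
 2  0  0  1  1  2  2  3  3  3  3  3  3  3
 0  0  1  1  2  2  2  3  3  4  4  4  4  4
 3  0  1  2  2  2  3  3  4  4  4  4  4  4
 3  0  1  2  2  2  3  3  4  4  4  4  4  4
 3  0  1  2  2  2  3  3  4  4  4  4  4  4
 3  0  1  2  2  2  3  3  4  4  4  4  4  4
 0  0  1  2  3  3  3  3  4  5  5  5  5  5
dp[10][12] = 5. One LCS (by backtracking along matches): 3, 3, 3, 0, 0.

5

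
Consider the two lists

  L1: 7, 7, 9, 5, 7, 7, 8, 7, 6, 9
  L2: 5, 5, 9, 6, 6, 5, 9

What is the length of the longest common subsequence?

3

Taking 9 (L1 #3, L2 #3) → 5 (L1 #4, L2 #6) → 9 (L1 #10, L2 #7) gives a common subsequence of length 3. dp[10][7] = 3 confirms this is the maximum.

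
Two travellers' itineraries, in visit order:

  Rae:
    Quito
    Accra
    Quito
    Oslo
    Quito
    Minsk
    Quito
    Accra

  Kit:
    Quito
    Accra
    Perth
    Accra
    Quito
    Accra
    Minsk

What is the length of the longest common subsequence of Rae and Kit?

Taking Quito (Rae #1, Kit #1), Accra (Rae #2, Kit #4), Quito (Rae #3, Kit #5), Minsk (Rae #6, Kit #7) gives a common subsequence of length 4, and the DP table's final entry dp[8][7] is also 4, so no common subsequence is longer.

4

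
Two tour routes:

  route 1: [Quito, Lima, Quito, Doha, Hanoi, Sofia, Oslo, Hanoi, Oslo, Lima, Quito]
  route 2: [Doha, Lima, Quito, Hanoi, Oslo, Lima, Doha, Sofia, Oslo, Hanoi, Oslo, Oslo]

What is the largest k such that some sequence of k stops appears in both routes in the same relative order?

Match Quito at route 1[1]=route 2[3]; then Lima at route 1[2]=route 2[6]; then Doha at route 1[4]=route 2[7]; then Sofia at route 1[6]=route 2[8]; then Oslo at route 1[7]=route 2[9]; then Hanoi at route 1[8]=route 2[10]; then Oslo at route 1[9]=route 2[12] — 7 stops in the same relative order in both, and the DP table's final entry dp[11][12] is also 7, so no common subsequence is longer.

7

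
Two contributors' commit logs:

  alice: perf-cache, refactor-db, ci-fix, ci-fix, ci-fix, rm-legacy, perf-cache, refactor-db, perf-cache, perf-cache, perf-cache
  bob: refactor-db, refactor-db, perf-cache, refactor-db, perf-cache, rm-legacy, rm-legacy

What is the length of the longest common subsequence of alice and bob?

One common subsequence of length 4: refactor-db at alice[2]=bob[2], then perf-cache at alice[7]=bob[3], then refactor-db at alice[8]=bob[4], then perf-cache at alice[9]=bob[5]. The LCS DP gives dp[11][7] = 4, so this is optimal.

4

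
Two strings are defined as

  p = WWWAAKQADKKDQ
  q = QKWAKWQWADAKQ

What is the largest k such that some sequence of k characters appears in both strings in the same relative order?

Taking W (p #3, q #3), A (p #5, q #4), K (p #6, q #5), Q (p #7, q #7), A (p #8, q #9), D (p #9, q #10), K (p #11, q #12), Q (p #13, q #13) gives a common subsequence of length 8. The LCS DP gives dp[13][13] = 8, so this is optimal.

8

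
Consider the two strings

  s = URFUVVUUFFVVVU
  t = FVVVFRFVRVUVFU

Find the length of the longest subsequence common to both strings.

9

Taking F (s #3, t #1), V (s #5, t #3), V (s #6, t #4), F (s #9, t #5), F (s #10, t #7), V (s #11, t #8), V (s #12, t #10), V (s #13, t #12), U (s #14, t #14) gives a common subsequence of length 9. dp[14][14] = 9 confirms this is the maximum.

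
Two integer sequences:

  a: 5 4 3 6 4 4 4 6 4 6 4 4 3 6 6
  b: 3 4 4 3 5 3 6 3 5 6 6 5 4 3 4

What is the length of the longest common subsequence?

One common subsequence of length 7: 5 [1,5], 3 [3,6], 6 [4,7], 6 [8,10], 6 [10,11], 4 [11,13], 4 [12,15]. The LCS DP gives dp[15][15] = 7, so this is optimal.

7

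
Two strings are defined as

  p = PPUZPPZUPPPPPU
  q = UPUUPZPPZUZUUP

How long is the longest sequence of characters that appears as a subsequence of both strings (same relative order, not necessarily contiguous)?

Taking P at p[1]=q[2] → P at p[2]=q[5] → Z at p[4]=q[6] → P at p[5]=q[7] → P at p[6]=q[8] → Z at p[7]=q[11] → U at p[8]=q[13] → P at p[13]=q[14] gives a common subsequence of length 8, and the DP table's final entry dp[14][14] is also 8, so no common subsequence is longer.

8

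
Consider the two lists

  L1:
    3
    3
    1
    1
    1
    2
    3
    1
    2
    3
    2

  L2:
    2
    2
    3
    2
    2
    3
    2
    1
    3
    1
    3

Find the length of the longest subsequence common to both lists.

Pick 3 at L1[1]=L2[3], then 3 at L1[2]=L2[6], then 1 at L1[5]=L2[8], then 3 at L1[7]=L2[9], then 1 at L1[8]=L2[10], then 3 at L1[10]=L2[11]; all 6 values appear in both, in order, and the DP table's final entry dp[11][11] is also 6, so no common subsequence is longer.

6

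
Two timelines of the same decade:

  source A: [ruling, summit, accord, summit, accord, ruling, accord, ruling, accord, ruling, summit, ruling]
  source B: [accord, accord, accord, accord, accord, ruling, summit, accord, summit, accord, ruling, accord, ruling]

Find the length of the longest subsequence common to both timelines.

One common subsequence of length 8: ruling [1,6]; then summit [2,7]; then accord [3,8]; then summit [4,9]; then accord [7,10]; then ruling [8,11]; then accord [9,12]; then ruling [12,13]. dp[12][13] = 8 confirms this is the maximum.

8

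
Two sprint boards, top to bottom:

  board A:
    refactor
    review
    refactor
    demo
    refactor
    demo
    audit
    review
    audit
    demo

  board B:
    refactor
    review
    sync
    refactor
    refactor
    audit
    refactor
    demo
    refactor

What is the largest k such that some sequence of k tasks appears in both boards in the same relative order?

6

One common subsequence of length 6: refactor (board A #1, board B #1) → review (board A #2, board B #2) → refactor (board A #3, board B #4) → refactor (board A #5, board B #5) → audit (board A #7, board B #6) → demo (board A #10, board B #8). dp[10][9] = 6 confirms this is the maximum.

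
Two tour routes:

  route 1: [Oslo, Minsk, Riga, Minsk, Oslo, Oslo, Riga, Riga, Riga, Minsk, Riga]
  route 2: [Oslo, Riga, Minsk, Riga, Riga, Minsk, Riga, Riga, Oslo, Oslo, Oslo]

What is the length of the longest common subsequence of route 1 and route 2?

7

Taking Oslo at route 1[1]=route 2[1] → Riga at route 1[3]=route 2[2] → Minsk at route 1[4]=route 2[3] → Riga at route 1[7]=route 2[4] → Riga at route 1[8]=route 2[5] → Riga at route 1[9]=route 2[7] → Riga at route 1[11]=route 2[8] gives a common subsequence of length 7. dp[11][11] = 7 confirms this is the maximum.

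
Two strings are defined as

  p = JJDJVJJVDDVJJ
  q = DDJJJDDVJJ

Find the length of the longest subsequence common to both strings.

9

Let dp[i][j] be the LCS length of the first i characters of p and the first j characters of q. dp[i][j] = dp[i-1][j-1]+1 when the i-th and j-th characters match, else max(dp[i-1][j], dp[i][j-1]).
    ·  D  D  J  J  J  D  D  V  J  J
 ·  0  0  0  0  0  0  0  0  0  0  0
 J  0  0  0  1  1  1  1  1  1  1  1
 J  0  0  0  1  2  2  2  2  2  2  2
 D  0  1  1  1  2  2  3  3  3  3  3
 J  0  1  1  2  2  3  3  3  3  4  4
 V  0  1  1  2  2  3  3  3  4  4  4
 J  0  1  1  2  3  3  3  3  4  5  5
 J  0  1  1  2  3  4  4  4  4  5  6
 V  0  1  1  2  3  4  4  4  5  5  6
 D  0  1  2  2  3  4  5  5  5  5  6
 D  0  1  2  2  3  4  5  6  6  6  6
 V  0  1  2  2  3  4  5  6  7  7  7
 J  0  1  2  3  3  4  5  6  7  8  8
 J  0  1  2  3  4  4  5  6  7  8  9
dp[13][10] = 9. One LCS (by backtracking along matches): DJJJDDVJJ.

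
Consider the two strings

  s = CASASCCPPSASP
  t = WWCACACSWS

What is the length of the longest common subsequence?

Match C (s #1, t #3), then A (s #2, t #4), then A (s #4, t #6), then C (s #7, t #7), then S (s #10, t #8), then S (s #12, t #10) — 6 characters in the same relative order in both. The LCS DP gives dp[13][10] = 6, so this is optimal.

6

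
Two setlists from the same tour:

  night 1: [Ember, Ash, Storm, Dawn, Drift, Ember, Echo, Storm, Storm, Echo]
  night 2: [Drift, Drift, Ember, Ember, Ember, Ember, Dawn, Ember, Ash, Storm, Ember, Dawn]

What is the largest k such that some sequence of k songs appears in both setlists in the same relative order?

One common subsequence of length 4: Ember [1,8] → Ash [2,9] → Storm [3,10] → Dawn [4,12]. Since dp[10][12] = 4, nothing longer is possible.

4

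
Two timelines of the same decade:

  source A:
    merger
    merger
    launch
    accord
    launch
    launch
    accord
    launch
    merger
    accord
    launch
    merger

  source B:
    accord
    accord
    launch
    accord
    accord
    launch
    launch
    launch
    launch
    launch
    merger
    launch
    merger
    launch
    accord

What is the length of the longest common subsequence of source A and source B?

8

Pick launch at source A[3]=source B[3], then accord at source A[4]=source B[5], then launch at source A[5]=source B[8], then launch at source A[6]=source B[9], then launch at source A[8]=source B[10], then merger at source A[9]=source B[11], then launch at source A[11]=source B[12], then merger at source A[12]=source B[13]; all 8 events appear in both, in order, and the DP table's final entry dp[12][15] is also 8, so no common subsequence is longer.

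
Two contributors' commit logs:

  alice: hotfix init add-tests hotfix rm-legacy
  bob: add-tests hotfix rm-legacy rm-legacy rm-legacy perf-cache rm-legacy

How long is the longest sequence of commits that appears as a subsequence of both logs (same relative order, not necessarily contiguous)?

3

One common subsequence of length 3: add-tests (alice #3, bob #1), hotfix (alice #4, bob #2), rm-legacy (alice #5, bob #7). Since dp[5][7] = 3, nothing longer is possible.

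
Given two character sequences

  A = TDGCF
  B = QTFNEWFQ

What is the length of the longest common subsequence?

2

Let dp[i][j] be the LCS length of the first i characters of A and the first j characters of B. dp[i][j] = dp[i-1][j-1]+1 when the i-th and j-th characters match, else max(dp[i-1][j], dp[i][j-1]).
    ·  Q  T  F  N  E  W  F  Q
 ·  0  0  0  0  0  0  0  0  0
 T  0  0  1  1  1  1  1  1  1
 D  0  0  1  1  1  1  1  1  1
 G  0  0  1  1  1  1  1  1  1
 C  0  0  1  1  1  1  1  1  1
 F  0  0  1  2  2  2  2  2  2
dp[5][8] = 2. One LCS (by backtracking along matches): TF.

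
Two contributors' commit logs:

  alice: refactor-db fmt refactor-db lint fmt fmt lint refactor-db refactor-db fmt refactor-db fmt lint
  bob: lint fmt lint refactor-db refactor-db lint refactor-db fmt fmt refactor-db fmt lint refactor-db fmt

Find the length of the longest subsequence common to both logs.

9

Pick refactor-db [1,4], refactor-db [3,5], lint [4,6], fmt [5,8], fmt [6,9], refactor-db [9,10], fmt [10,11], refactor-db [11,13], fmt [12,14]; all 9 commits appear in both, in order. The LCS DP gives dp[13][14] = 9, so this is optimal.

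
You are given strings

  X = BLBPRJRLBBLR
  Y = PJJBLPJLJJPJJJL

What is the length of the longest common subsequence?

6

Pick B (X #1, Y #4), then L (X #2, Y #5), then P (X #4, Y #6), then J (X #6, Y #7), then L (X #8, Y #8), then L (X #11, Y #15); all 6 characters appear in both, in order. The LCS DP gives dp[12][15] = 6, so this is optimal.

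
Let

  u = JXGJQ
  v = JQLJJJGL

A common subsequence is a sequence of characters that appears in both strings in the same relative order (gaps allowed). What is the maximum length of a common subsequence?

Taking J [1,6], then G [3,7] gives a common subsequence of length 2. Since dp[5][8] = 2, nothing longer is possible.

2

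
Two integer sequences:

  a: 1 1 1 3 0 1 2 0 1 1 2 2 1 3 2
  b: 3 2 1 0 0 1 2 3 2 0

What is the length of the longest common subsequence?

Match 1 (a #3, b #3) → 0 (a #5, b #4) → 0 (a #8, b #5) → 1 (a #10, b #6) → 2 (a #12, b #7) → 3 (a #14, b #8) → 2 (a #15, b #9) — 7 values in the same relative order in both. Since dp[15][10] = 7, nothing longer is possible.

7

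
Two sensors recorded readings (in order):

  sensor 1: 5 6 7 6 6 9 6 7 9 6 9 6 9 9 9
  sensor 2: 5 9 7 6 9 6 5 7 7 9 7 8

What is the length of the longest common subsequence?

One common subsequence of length 7: 5 (sensor 1 #1, sensor 2 #1) → 7 (sensor 1 #3, sensor 2 #3) → 6 (sensor 1 #5, sensor 2 #4) → 9 (sensor 1 #6, sensor 2 #5) → 6 (sensor 1 #7, sensor 2 #6) → 7 (sensor 1 #8, sensor 2 #9) → 9 (sensor 1 #9, sensor 2 #10). The LCS DP gives dp[15][12] = 7, so this is optimal.

7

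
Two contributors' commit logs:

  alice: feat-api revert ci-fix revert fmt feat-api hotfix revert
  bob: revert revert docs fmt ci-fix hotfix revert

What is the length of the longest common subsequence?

5

One common subsequence of length 5: revert [2,1] → revert [4,2] → fmt [5,4] → hotfix [7,6] → revert [8,7], and the DP table's final entry dp[8][7] is also 5, so no common subsequence is longer.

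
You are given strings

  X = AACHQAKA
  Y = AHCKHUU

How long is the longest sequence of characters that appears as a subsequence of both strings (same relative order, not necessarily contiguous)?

Let dp[i][j] be the LCS length of the first i characters of X and the first j characters of Y. dp[i][j] = dp[i-1][j-1]+1 when the i-th and j-th characters match, else max(dp[i-1][j], dp[i][j-1]).
    ·  A  H  C  K  H  U  U
 ·  0  0  0  0  0  0  0  0
 A  0  1  1  1  1  1  1  1
 A  0  1  1  1  1  1  1  1
 C  0  1  1  2  2  2  2  2
 H  0  1  2  2  2  3  3  3
 Q  0  1  2  2  2  3  3  3
 A  0  1  2  2  2  3  3  3
 K  0  1  2  2  3  3  3  3
 A  0  1  2  2  3  3  3  3
dp[8][7] = 3. One LCS (by backtracking along matches): ACH.

3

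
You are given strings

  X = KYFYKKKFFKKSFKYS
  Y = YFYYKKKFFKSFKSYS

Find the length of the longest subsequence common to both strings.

Taking Y (X #2, Y #1) → F (X #3, Y #2) → Y (X #4, Y #4) → K (X #5, Y #5) → K (X #6, Y #6) → K (X #7, Y #7) → F (X #8, Y #8) → F (X #9, Y #9) → K (X #11, Y #10) → S (X #12, Y #11) → F (X #13, Y #12) → K (X #14, Y #13) → Y (X #15, Y #15) → S (X #16, Y #16) gives a common subsequence of length 14, and the DP table's final entry dp[16][16] is also 14, so no common subsequence is longer.

14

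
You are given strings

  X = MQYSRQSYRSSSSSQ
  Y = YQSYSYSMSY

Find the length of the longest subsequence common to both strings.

Taking Y at X[3]=Y[1], then Q at X[6]=Y[2], then S at X[7]=Y[3], then Y at X[8]=Y[4], then S at X[10]=Y[5], then S at X[11]=Y[7], then S at X[12]=Y[9] gives a common subsequence of length 7. Since dp[15][10] = 7, nothing longer is possible.

7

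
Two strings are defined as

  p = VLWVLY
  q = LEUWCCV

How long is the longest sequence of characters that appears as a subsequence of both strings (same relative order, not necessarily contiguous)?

Pick L [2,1], then W [3,4], then V [4,7]; all 3 characters appear in both, in order. dp[6][7] = 3 confirms this is the maximum.

3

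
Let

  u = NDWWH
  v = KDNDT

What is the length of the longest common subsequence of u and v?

Pick N at u[1]=v[3], then D at u[2]=v[4]; all 2 characters appear in both, in order. The LCS DP gives dp[5][5] = 2, so this is optimal.

2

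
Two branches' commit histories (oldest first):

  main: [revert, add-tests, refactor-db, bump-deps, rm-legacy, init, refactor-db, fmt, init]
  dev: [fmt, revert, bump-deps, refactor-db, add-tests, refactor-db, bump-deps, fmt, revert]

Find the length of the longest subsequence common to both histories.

5

Taking revert [1,2]; then add-tests [2,5]; then refactor-db [3,6]; then bump-deps [4,7]; then fmt [8,8] gives a common subsequence of length 5. dp[9][9] = 5 confirms this is the maximum.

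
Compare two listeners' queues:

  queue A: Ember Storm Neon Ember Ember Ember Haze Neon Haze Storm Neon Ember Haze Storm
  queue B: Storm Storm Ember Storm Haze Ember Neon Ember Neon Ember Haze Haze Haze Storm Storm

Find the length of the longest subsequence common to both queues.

9

Pick Ember (queue A #1, queue B #3), Storm (queue A #2, queue B #4), Neon (queue A #3, queue B #7), Ember (queue A #4, queue B #8), Ember (queue A #5, queue B #10), Haze (queue A #7, queue B #12), Haze (queue A #9, queue B #13), Storm (queue A #10, queue B #14), Storm (queue A #14, queue B #15); all 9 songs appear in both, in order. The LCS DP gives dp[14][15] = 9, so this is optimal.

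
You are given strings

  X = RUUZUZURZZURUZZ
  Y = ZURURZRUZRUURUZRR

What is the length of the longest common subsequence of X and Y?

Pick R at X[1]=Y[3]; then U at X[2]=Y[4]; then Z at X[4]=Y[6]; then U at X[5]=Y[8]; then Z at X[6]=Y[9]; then U at X[7]=Y[11]; then U at X[11]=Y[12]; then R at X[12]=Y[13]; then U at X[13]=Y[14]; then Z at X[14]=Y[15]; all 10 characters appear in both, in order. Since dp[15][17] = 10, nothing longer is possible.

10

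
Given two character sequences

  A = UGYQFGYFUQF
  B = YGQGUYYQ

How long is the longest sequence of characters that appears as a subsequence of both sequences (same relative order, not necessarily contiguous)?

Match G [2,2]; then Q [4,3]; then G [6,4]; then Y [7,7]; then Q [10,8] — 5 characters in the same relative order in both. dp[11][8] = 5 confirms this is the maximum.

5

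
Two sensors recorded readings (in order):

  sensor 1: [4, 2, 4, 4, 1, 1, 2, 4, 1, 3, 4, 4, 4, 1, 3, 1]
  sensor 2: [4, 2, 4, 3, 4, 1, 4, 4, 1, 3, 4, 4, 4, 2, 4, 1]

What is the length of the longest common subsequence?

Pick 4 [1,1], then 2 [2,2], then 4 [3,3], then 4 [4,5], then 1 [5,6], then 4 [8,8], then 1 [9,9], then 3 [10,10], then 4 [11,12], then 4 [12,13], then 4 [13,15], then 1 [16,16]; all 12 values appear in both, in order. Since dp[16][16] = 12, nothing longer is possible.

12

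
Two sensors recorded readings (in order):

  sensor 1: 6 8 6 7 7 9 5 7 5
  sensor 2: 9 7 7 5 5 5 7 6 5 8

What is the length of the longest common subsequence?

5

Taking 7 [4,2], then 7 [5,3], then 5 [7,6], then 7 [8,7], then 5 [9,9] gives a common subsequence of length 5, and the DP table's final entry dp[9][10] is also 5, so no common subsequence is longer.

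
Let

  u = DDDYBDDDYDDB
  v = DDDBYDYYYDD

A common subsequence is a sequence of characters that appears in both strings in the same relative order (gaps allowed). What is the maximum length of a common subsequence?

8

Taking D at u[1]=v[1], then D at u[2]=v[2], then D at u[3]=v[3], then Y at u[4]=v[5], then D at u[6]=v[6], then Y at u[9]=v[9], then D at u[10]=v[10], then D at u[11]=v[11] gives a common subsequence of length 8. The LCS DP gives dp[12][11] = 8, so this is optimal.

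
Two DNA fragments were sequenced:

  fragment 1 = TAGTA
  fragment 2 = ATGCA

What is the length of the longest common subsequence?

3

Pick T [1,2] → G [3,3] → A [5,5]; all 3 bases appear in both, in order, and the DP table's final entry dp[5][5] is also 3, so no common subsequence is longer.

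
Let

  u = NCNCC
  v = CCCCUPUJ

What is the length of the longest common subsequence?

Taking C (u #2, v #2), C (u #4, v #3), C (u #5, v #4) gives a common subsequence of length 3. The LCS DP gives dp[5][8] = 3, so this is optimal.

3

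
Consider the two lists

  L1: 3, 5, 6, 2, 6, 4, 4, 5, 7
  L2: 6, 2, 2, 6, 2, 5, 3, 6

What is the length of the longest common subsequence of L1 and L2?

Let dp[i][j] be the LCS length of the first i values of L1 and the first j values of L2. dp[i][j] = dp[i-1][j-1]+1 when the i-th and j-th values match, else max(dp[i-1][j], dp[i][j-1]).
    ·  6  2  2  6  2  5  3  6
 ·  0  0  0  0  0  0  0  0  0
 3  0  0  0  0  0  0  0  1  1
 5  0  0  0  0  0  0  1  1  1
 6  0  1  1  1  1  1  1  1  2
 2  0  1  2  2  2  2  2  2  2
 6  0  1  2  2  3  3  3  3  3
 4  0  1  2  2  3  3  3  3  3
 4  0  1  2  2  3  3  3  3  3
 5  0  1  2  2  3  3  4  4  4
 7  0  1  2  2  3  3  4  4  4
dp[9][8] = 4. One LCS (by backtracking along matches): 6, 2, 6, 5.

4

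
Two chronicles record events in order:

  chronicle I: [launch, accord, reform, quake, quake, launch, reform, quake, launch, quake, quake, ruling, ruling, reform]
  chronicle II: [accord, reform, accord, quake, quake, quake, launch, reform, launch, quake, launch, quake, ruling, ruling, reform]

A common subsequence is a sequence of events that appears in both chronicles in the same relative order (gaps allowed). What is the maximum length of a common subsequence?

One common subsequence of length 12: accord (chronicle I #2, chronicle II #1); then reform (chronicle I #3, chronicle II #2); then quake (chronicle I #4, chronicle II #5); then quake (chronicle I #5, chronicle II #6); then launch (chronicle I #6, chronicle II #7); then reform (chronicle I #7, chronicle II #8); then quake (chronicle I #8, chronicle II #10); then launch (chronicle I #9, chronicle II #11); then quake (chronicle I #11, chronicle II #12); then ruling (chronicle I #12, chronicle II #13); then ruling (chronicle I #13, chronicle II #14); then reform (chronicle I #14, chronicle II #15). The LCS DP gives dp[14][15] = 12, so this is optimal.

12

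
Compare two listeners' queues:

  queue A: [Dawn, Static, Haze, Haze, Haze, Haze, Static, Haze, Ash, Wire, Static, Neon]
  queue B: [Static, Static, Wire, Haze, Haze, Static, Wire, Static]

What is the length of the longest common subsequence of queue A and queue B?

6

Taking Static at queue A[2]=queue B[2]; then Haze at queue A[5]=queue B[4]; then Haze at queue A[6]=queue B[5]; then Static at queue A[7]=queue B[6]; then Wire at queue A[10]=queue B[7]; then Static at queue A[11]=queue B[8] gives a common subsequence of length 6. The LCS DP gives dp[12][8] = 6, so this is optimal.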